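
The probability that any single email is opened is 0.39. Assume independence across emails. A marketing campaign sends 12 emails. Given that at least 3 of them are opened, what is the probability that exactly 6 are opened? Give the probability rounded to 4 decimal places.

0.1850

X ~ Binomial(12, 0.39). Want P(X=6 | X≥3) = P(X=6) / P(X≥3).
P(X=6) = C(12,6)·0.39^6·0.61^6 = 0.167509
P(X≥3) = 1 − 0.002654 − 0.020365 − 0.071610 = 0.905371
Ratio = 0.167509 / 0.905371 = 0.185017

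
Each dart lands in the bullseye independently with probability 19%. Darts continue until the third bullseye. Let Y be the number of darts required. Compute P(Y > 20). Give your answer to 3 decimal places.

0.239

Needing more than 20 darts ⇔ fewer than 3 successes in the first 20. With X ~ Binomial(20, 0.19), P(Y > 20) = P(X ≤ 2).
  k=0: C(20,0)·0.19^0·0.81^20 = 0.01478
  k=1: C(20,1)·0.19^1·0.81^19 = 0.06934
  k=2: C(20,2)·0.19^2·0.81^18 = 0.15452
P(X ≤ 2) = 0.23865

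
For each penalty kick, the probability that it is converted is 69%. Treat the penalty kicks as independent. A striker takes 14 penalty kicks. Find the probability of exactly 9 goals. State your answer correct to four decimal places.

0.2032

X ~ Binomial(n=14, p=0.69).
P(X=9) = C(14,9) · p^9 · (1−p)^5
= 2002 · 0.035452 · 0.0028629 = 0.203196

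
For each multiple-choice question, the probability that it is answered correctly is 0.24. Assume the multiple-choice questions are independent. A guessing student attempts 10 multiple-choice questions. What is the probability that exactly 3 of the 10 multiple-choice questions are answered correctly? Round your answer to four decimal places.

X ~ Binomial(n=10, p=0.24).
P(X=3) = C(10,3) · p^3 · (1−p)^7
= 120 · 0.013824 · 0.14645 = 0.242946

0.2429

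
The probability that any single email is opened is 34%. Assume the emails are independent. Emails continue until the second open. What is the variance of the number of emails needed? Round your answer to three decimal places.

11.419

Y = total emails until the second success; negative binomial with r=2, p=0.34.
Var(Y) = r(1−p)/p² = 2·0.66 / 0.34² = 11.41869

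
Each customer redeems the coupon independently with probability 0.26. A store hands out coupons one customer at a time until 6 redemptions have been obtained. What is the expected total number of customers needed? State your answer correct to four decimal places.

23.0769

Y = total customers until the sixth success; negative binomial with r=6, p=0.26.
E[Y] = r / p = 6 / 0.26 = 23.076923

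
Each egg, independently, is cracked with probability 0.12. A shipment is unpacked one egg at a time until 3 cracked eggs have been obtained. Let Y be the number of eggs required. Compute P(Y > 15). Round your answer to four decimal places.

Needing more than 15 eggs ⇔ fewer than 3 successes in the first 15. With X ~ Binomial(15, 0.12), P(Y > 15) = P(X ≤ 2).
  k=0: C(15,0)·0.12^0·0.88^15 = 0.146974
  k=1: C(15,1)·0.12^1·0.88^14 = 0.300628
  k=2: C(15,2)·0.12^2·0.88^13 = 0.286963
P(X ≤ 2) = 0.734566

0.7346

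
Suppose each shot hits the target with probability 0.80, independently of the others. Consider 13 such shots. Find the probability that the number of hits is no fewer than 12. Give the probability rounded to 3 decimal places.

0.234

X ~ Binomial(13, 0.80); P(X ≥ 12) = Σ C(13,k) p^k (1−p)^(13−k) over k:
  k=12: C(13,12)·0.80^12·0.20^1 = 0.17867
  k=13: C(13,13)·0.80^13·0.20^0 = 0.05498
Total = 0.23365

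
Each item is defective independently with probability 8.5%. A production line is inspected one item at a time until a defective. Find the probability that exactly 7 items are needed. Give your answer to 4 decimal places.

Geometric (trials to first success), p = 0.085.
P(Y = 7) = (1−p)^6 · p = 0.58685 · 0.085 = 0.049882

0.0499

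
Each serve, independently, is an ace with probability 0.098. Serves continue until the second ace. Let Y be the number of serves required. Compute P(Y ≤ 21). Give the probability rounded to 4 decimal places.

Finishing within 21 serves ⇔ at least 2 successes in the first 21. With X ~ Binomial(21, 0.098), P(Y ≤ 21) = 1 − P(X ≤ 1).
  k=0: C(21,0)·0.098^0·0.902^21 = 0.114640
  k=1: C(21,1)·0.098^1·0.902^20 = 0.261563
1 − 0.376203 = 0.623797

0.6238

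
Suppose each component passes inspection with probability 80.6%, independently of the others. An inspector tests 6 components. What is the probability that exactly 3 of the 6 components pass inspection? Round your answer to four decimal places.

X ~ Binomial(n=6, p=0.806).
P(X=3) = C(6,3) · p^3 · (1−p)^3
= 20 · 0.52361 · 0.0073014 = 0.076461

0.0765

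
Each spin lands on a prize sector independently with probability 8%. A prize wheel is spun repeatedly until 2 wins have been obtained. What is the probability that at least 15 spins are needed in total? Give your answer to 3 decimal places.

Needing more than 14 spins ⇔ fewer than 2 successes in the first 14. With X ~ Binomial(14, 0.08), P(Y > 14) = P(X ≤ 1).
  k=0: C(14,0)·0.08^0·0.92^14 = 0.31119
  k=1: C(14,1)·0.08^1·0.92^13 = 0.37884
P(X ≤ 1) = 0.69004

0.690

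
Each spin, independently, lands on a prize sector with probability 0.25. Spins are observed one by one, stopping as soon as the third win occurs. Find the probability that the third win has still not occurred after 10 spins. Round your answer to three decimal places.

0.526

Needing more than 10 spins ⇔ fewer than 3 successes in the first 10. With X ~ Binomial(10, 0.25), P(Y > 10) = P(X ≤ 2).
  k=0: C(10,0)·0.25^0·0.75^10 = 0.05631
  k=1: C(10,1)·0.25^1·0.75^9 = 0.18771
  k=2: C(10,2)·0.25^2·0.75^8 = 0.28157
P(X ≤ 2) = 0.52559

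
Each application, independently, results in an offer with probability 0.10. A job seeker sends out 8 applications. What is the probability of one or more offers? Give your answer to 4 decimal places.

P(at least one) = 1 − P(none) = 1 − (1 − 0.10)^8
= 1 − 0.430467 = 0.569533

0.5695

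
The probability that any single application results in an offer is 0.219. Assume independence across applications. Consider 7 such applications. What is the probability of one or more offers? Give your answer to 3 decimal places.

0.823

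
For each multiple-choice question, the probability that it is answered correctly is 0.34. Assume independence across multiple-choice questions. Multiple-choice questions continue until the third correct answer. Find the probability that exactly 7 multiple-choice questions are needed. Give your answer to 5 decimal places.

0.11187

Y = trial on which the third success occurs; negative binomial, r=3, p=0.34.
P(Y=7) = C(6,2) · p^3 · (1−p)^4
= 15 · 0.039304 · 0.18975 = 0.1118675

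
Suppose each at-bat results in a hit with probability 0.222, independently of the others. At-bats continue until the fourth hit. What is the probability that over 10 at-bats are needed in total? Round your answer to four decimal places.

Needing more than 10 at-bats ⇔ fewer than 4 successes in the first 10. With X ~ Binomial(10, 0.222), P(Y > 10) = P(X ≤ 3).
  k=0: C(10,0)·0.222^0·0.778^10 = 0.081245
  k=1: C(10,1)·0.222^1·0.778^9 = 0.231830
  k=2: C(10,2)·0.222^2·0.778^8 = 0.297684
  k=3: C(10,3)·0.222^3·0.778^7 = 0.226515
P(X ≤ 3) = 0.837274

0.8373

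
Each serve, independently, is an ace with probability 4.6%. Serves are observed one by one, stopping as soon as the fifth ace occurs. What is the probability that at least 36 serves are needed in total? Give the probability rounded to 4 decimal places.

0.9789

Needing more than 35 serves ⇔ fewer than 5 successes in the first 35. With X ~ Binomial(35, 0.046), P(Y > 35) = P(X ≤ 4).
  k=0: C(35,0)·0.046^0·0.954^35 = 0.192395
  k=1: C(35,1)·0.046^1·0.954^34 = 0.324691
  k=2: C(35,2)·0.046^2·0.954^33 = 0.266152
  k=3: C(35,3)·0.046^3·0.954^32 = 0.141166
  k=4: C(35,4)·0.046^4·0.954^31 = 0.054454
P(X ≤ 4) = 0.978858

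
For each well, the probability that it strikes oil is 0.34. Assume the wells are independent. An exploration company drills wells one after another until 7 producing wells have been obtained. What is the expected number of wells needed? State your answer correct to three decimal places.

Y = total wells until the seventh success; negative binomial with r=7, p=0.34.
E[Y] = r / p = 7 / 0.34 = 20.58824

20.588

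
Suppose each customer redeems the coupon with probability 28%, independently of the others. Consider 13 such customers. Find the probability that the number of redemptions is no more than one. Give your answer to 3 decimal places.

0.085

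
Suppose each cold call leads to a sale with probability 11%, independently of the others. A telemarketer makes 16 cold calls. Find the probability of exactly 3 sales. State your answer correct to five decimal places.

X ~ Binomial(n=16, p=0.11).
P(X=3) = C(16,3) · p^3 · (1−p)^13
= 560 · 0.001331 · 0.21982 = 0.1638461

0.16385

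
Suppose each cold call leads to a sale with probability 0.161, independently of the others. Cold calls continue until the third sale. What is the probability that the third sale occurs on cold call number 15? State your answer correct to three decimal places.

0.046

Y = trial on which the third success occurs; negative binomial, r=3, p=0.161.
P(Y=15) = C(14,2) · p^3 · (1−p)^12
= 91 · 0.0041733 · 0.12166 = 0.04620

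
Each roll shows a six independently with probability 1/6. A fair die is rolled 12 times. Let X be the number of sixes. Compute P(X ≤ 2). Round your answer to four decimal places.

0.6774

X ~ Binomial(12, 0.166667); P(X ≤ 2) = Σ C(12,k) p^k (1−p)^(12−k) over k:
  k=0: C(12,0)·0.166667^0·0.833333^12 = 0.112157
  k=1: C(12,1)·0.166667^1·0.833333^11 = 0.269176
  k=2: C(12,2)·0.166667^2·0.833333^10 = 0.296094
Total = 0.677426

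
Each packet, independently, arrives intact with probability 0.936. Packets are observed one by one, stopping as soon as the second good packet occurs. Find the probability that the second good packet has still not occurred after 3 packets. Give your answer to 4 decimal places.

Needing more than 3 packets ⇔ fewer than 2 successes in the first 3. With X ~ Binomial(3, 0.936), P(Y > 3) = P(X ≤ 1).
  k=0: C(3,0)·0.936^0·0.064^3 = 0.000262
  k=1: C(3,1)·0.936^1·0.064^2 = 0.011502
P(X ≤ 1) = 0.011764

0.0118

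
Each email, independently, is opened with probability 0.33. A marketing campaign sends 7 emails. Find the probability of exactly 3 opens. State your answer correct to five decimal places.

0.25346

X ~ Binomial(n=7, p=0.33).
P(X=3) = C(7,3) · p^3 · (1−p)^4
= 35 · 0.035937 · 0.20151 = 0.2534598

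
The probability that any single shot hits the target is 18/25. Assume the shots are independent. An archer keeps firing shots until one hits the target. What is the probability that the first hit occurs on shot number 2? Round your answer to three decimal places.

0.202

Geometric (trials to first success), p = 0.72.
P(Y = 2) = (1−p)^1 · p = 0.28 · 0.72 = 0.20160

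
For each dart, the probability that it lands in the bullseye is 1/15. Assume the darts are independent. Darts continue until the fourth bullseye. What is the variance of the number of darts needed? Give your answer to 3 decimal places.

Y = total darts until the fourth success; negative binomial with r=4, p=0.066667.
Var(Y) = r(1−p)/p² = 4·0.933333 / 0.066667² = 840.00000

840.000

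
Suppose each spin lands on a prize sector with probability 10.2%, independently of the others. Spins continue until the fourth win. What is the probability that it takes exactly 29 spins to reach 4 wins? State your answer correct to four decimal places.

0.0241

Y = trial on which the fourth success occurs; negative binomial, r=4, p=0.102.
P(Y=29) = C(28,3) · p^4 · (1−p)^25
= 3276 · 0.00010824 · 0.067906 = 0.024080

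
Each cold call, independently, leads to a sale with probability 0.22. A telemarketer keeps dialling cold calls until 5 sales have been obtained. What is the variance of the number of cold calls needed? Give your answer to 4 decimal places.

Y = total cold calls until the fifth success; negative binomial with r=5, p=0.22.
Var(Y) = r(1−p)/p² = 5·0.78 / 0.22² = 80.578512

80.5785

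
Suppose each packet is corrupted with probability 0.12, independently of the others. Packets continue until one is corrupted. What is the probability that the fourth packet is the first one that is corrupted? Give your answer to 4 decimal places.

Geometric (trials to first success), p = 0.12.
P(Y = 4) = (1−p)^3 · p = 0.68147 · 0.12 = 0.081777

0.0818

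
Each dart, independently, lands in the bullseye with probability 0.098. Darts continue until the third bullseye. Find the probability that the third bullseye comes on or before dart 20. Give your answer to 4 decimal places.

Finishing within 20 darts ⇔ at least 3 successes in the first 20. With X ~ Binomial(20, 0.098), P(Y ≤ 20) = 1 − P(X ≤ 2).
  k=0: C(20,0)·0.098^0·0.902^20 = 0.127096
  k=1: C(20,1)·0.098^1·0.902^19 = 0.276172
  k=2: C(20,2)·0.098^2·0.902^18 = 0.285052
1 − 0.688320 = 0.311680

0.3117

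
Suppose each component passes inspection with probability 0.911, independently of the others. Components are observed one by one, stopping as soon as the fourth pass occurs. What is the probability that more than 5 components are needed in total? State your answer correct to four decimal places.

0.0660

Needing more than 5 components ⇔ fewer than 4 successes in the first 5. With X ~ Binomial(5, 0.911), P(Y > 5) = P(X ≤ 3).
  k=0: C(5,0)·0.911^0·0.089^5 = 0.000006
  k=1: C(5,1)·0.911^1·0.089^4 = 0.000286
  k=2: C(5,2)·0.911^2·0.089^3 = 0.005851
  k=3: C(5,3)·0.911^3·0.089^2 = 0.059887
P(X ≤ 3) = 0.066029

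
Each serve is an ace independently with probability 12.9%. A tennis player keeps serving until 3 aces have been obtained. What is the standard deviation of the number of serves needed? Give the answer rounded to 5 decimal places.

Y = total serves until the third success; negative binomial with r=3, p=0.129.
SD(Y) = √[r(1−p)/p²] = √(157.0218136) = 12.5308345

12.53083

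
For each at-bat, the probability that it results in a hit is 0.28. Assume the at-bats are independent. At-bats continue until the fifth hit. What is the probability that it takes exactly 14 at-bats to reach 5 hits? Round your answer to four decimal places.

0.0640

Y = trial on which the fifth success occurs; negative binomial, r=5, p=0.28.
P(Y=14) = C(13,4) · p^5 · (1−p)^9
= 715 · 0.001721 · 0.051999 = 0.063987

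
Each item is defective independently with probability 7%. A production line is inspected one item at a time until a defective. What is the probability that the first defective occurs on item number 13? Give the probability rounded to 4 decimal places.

Geometric (trials to first success), p = 0.07.
P(Y = 13) = (1−p)^12 · p = 0.4186 · 0.07 = 0.029302

0.0293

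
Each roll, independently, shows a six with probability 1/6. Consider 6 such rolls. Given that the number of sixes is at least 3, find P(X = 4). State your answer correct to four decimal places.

0.1290

X ~ Binomial(6, 0.166667). Want P(X=4 | X≥3) = P(X=4) / P(X≥3).
P(X=4) = C(6,4)·0.166667^4·0.833333^2 = 0.008038
P(X≥3) = 1 − 0.334898 − 0.401878 − 0.200939 = 0.062286
Ratio = 0.008038 / 0.062286 = 0.129043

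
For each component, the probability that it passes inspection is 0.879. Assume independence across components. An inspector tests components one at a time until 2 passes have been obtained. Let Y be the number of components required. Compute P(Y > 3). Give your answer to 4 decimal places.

Needing more than 3 components ⇔ fewer than 2 successes in the first 3. With X ~ Binomial(3, 0.879), P(Y > 3) = P(X ≤ 1).
  k=0: C(3,0)·0.879^0·0.121^3 = 0.001772
  k=1: C(3,1)·0.879^1·0.121^2 = 0.038608
P(X ≤ 1) = 0.040380

0.0404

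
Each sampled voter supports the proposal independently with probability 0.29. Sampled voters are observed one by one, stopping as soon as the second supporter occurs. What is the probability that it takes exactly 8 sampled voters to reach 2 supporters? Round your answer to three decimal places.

Y = trial on which the second success occurs; negative binomial, r=2, p=0.29.
P(Y=8) = C(7,1) · p^2 · (1−p)^6
= 7 · 0.0841 · 0.1281 = 0.07541

0.075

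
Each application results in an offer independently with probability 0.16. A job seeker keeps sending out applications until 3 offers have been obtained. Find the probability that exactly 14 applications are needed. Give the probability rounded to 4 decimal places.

Y = trial on which the third success occurs; negative binomial, r=3, p=0.16.
P(Y=14) = C(13,2) · p^3 · (1−p)^11
= 78 · 0.004096 · 0.14692 = 0.046938

0.0469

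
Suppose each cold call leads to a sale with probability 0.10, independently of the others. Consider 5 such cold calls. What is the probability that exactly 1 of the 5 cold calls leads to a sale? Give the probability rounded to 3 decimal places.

0.328

X ~ Binomial(n=5, p=0.10).
P(X=1) = C(5,1) · p^1 · (1−p)^4
= 5 · 0.1 · 0.6561 = 0.32805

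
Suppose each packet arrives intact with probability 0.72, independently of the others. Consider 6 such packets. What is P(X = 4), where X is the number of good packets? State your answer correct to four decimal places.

X ~ Binomial(n=6, p=0.72).
P(X=4) = C(6,4) · p^4 · (1−p)^2
= 15 · 0.26874 · 0.0784 = 0.316037

0.3160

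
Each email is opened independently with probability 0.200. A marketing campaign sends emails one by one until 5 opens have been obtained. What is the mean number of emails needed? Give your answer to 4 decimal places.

25.0000

Y = total emails until the fifth success; negative binomial with r=5, p=0.20.
E[Y] = r / p = 5 / 0.20 = 25.000000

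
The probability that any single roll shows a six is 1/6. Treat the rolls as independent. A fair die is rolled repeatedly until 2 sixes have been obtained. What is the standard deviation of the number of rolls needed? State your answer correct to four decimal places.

Y = total rolls until the second success; negative binomial with r=2, p=0.166667.
SD(Y) = √[r(1−p)/p²] = √(60.000000) = 7.745967

7.7460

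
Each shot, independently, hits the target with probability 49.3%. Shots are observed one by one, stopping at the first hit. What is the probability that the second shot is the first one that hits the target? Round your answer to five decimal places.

Geometric (trials to first success), p = 0.493.
P(Y = 2) = (1−p)^1 · p = 0.507 · 0.493 = 0.2499510

0.24995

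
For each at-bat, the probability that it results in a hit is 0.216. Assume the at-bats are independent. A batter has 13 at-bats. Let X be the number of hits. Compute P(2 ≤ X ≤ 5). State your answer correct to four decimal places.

0.7637

X ~ Binomial(13, 0.216); P(2 ≤ X ≤ 5) = Σ C(13,k) p^k (1−p)^(13−k) over k:
  k=2: C(13,2)·0.216^2·0.784^11 = 0.250310
  k=3: C(13,3)·0.216^3·0.784^10 = 0.252865
  k=4: C(13,4)·0.216^4·0.784^9 = 0.174167
  k=5: C(13,5)·0.216^5·0.784^8 = 0.086373
Total = 0.763714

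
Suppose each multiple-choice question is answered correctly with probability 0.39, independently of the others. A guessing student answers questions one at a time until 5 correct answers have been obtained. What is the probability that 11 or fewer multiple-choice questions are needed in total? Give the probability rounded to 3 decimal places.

Finishing within 11 multiple-choice questions ⇔ at least 5 successes in the first 11. With X ~ Binomial(11, 0.39), P(Y ≤ 11) = 1 − P(X ≤ 4).
  k=0: C(11,0)·0.39^0·0.61^11 = 0.00435
  k=1: C(11,1)·0.39^1·0.61^10 = 0.03060
  k=2: C(11,2)·0.39^2·0.61^9 = 0.09783
  k=3: C(11,3)·0.39^3·0.61^8 = 0.18764
  k=4: C(11,4)·0.39^4·0.61^7 = 0.23993
1 − 0.56035 = 0.43965

0.440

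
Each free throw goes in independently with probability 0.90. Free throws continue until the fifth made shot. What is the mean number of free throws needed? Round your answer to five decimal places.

Y = total free throws until the fifth success; negative binomial with r=5, p=0.90.
E[Y] = r / p = 5 / 0.90 = 5.5555556

5.55556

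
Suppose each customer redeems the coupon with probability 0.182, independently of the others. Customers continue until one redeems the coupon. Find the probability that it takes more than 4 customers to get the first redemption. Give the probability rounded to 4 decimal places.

0.4477

Y = number of customers to the first success; geometric, p = 0.182.
P(Y > 4) = P(first 4 all fail) = (1−p)^4 = 0.447727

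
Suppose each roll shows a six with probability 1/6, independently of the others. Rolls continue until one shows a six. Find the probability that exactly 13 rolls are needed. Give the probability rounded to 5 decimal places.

0.01869

Geometric (trials to first success), p = 0.166667.
P(Y = 13) = (1−p)^12 · p = 0.11216 · 0.166667 = 0.0186928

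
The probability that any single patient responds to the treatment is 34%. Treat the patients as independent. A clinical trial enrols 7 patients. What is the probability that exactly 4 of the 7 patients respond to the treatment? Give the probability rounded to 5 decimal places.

X ~ Binomial(n=7, p=0.34).
P(X=4) = C(7,4) · p^4 · (1−p)^3
= 35 · 0.013363 · 0.2875 = 0.1344669

0.13447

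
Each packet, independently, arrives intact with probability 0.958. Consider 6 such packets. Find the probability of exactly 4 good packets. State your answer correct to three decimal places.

0.022

X ~ Binomial(n=6, p=0.958).
P(X=4) = C(6,4) · p^4 · (1−p)^2
= 15 · 0.84229 · 0.001764 = 0.02229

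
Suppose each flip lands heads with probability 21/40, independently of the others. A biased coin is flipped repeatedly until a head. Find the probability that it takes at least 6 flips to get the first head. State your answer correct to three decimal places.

Y = number of flips to the first success; geometric, p = 0.525.
P(Y > 5) = P(first 5 all fail) = (1−p)^5 = 0.02418

0.024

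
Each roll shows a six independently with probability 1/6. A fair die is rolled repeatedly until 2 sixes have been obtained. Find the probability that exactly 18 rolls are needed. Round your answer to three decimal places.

0.026

Y = trial on which the second success occurs; negative binomial, r=2, p=0.166667.
P(Y=18) = C(17,1) · p^2 · (1−p)^16
= 17 · 0.027778 · 0.054088 = 0.02554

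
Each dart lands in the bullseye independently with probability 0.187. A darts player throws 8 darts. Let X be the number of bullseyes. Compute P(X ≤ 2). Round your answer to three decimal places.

X ~ Binomial(8, 0.187); P(X ≤ 2) = Σ C(8,k) p^k (1−p)^(8−k) over k:
  k=0: C(8,0)·0.187^0·0.813^8 = 0.19086
  k=1: C(8,1)·0.187^1·0.813^7 = 0.35121
  k=2: C(8,2)·0.187^2·0.813^6 = 0.28274
Total = 0.82481

0.825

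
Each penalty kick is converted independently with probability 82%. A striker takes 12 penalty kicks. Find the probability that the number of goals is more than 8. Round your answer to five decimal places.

X ~ Binomial(12, 0.82); P(X ≥ 9) = Σ C(12,k) p^k (1−p)^(12−k) over k:
  k=9: C(12,9)·0.82^9·0.18^3 = 0.2150626
  k=10: C(12,10)·0.82^10·0.18^2 = 0.2939189
  k=11: C(12,11)·0.82^11·0.18^1 = 0.2434480
  k=12: C(12,12)·0.82^12·0.18^0 = 0.0924201
Total = 0.8448495

0.84485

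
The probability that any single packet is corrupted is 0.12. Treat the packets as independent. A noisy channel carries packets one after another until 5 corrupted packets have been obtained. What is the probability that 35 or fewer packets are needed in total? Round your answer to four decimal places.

Finishing within 35 packets ⇔ at least 5 successes in the first 35. With X ~ Binomial(35, 0.12), P(Y ≤ 35) = 1 − P(X ≤ 4).
  k=0: C(35,0)·0.12^0·0.88^35 = 0.011400
  k=1: C(35,1)·0.12^1·0.88^34 = 0.054408
  k=2: C(35,2)·0.12^2·0.88^33 = 0.126127
  k=3: C(35,3)·0.12^3·0.88^32 = 0.189190
  k=4: C(35,4)·0.12^4·0.88^31 = 0.206389
1 − 0.587514 = 0.412486

0.4125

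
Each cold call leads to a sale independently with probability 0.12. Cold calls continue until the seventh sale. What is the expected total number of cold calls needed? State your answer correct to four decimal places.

Y = total cold calls until the seventh success; negative binomial with r=7, p=0.12.
E[Y] = r / p = 7 / 0.12 = 58.333333

58.3333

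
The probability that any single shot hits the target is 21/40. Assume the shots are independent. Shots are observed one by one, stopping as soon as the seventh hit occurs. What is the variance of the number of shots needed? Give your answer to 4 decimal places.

Y = total shots until the seventh success; negative binomial with r=7, p=0.525.
Var(Y) = r(1−p)/p² = 7·0.475 / 0.525² = 12.063492

12.0635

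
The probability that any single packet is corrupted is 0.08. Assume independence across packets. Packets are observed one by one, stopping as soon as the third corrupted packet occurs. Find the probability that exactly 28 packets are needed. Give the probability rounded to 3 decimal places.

Y = trial on which the third success occurs; negative binomial, r=3, p=0.08.
P(Y=28) = C(27,2) · p^3 · (1−p)^25
= 351 · 0.000512 · 0.12436 = 0.02235

0.022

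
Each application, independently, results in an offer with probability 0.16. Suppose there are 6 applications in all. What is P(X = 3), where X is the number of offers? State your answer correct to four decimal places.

X ~ Binomial(n=6, p=0.16).
P(X=3) = C(6,3) · p^3 · (1−p)^3
= 20 · 0.004096 · 0.5927 = 0.048554

0.0486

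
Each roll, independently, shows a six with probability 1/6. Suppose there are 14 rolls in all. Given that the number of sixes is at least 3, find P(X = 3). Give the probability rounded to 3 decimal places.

0.539

X ~ Binomial(14, 0.166667). Want P(X=3 | X≥3) = P(X=3) / P(X≥3).
P(X=3) = C(14,3)·0.166667^3·0.833333^11 = 0.22681
P(X≥3) = 1 − 0.07789 − 0.21808 − 0.28351 = 0.42052
Ratio = 0.22681 / 0.42052 = 0.53934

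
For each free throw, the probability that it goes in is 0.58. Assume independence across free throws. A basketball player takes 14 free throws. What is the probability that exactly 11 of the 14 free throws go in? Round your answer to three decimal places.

0.067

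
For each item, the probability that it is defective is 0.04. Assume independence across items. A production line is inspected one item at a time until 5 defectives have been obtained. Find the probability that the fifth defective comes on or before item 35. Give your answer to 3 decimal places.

Finishing within 35 items ⇔ at least 5 successes in the first 35. With X ~ Binomial(35, 0.04), P(Y ≤ 35) = 1 − P(X ≤ 4).
  k=0: C(35,0)·0.04^0·0.96^35 = 0.23960
  k=1: C(35,1)·0.04^1·0.96^34 = 0.34942
  k=2: C(35,2)·0.04^2·0.96^33 = 0.24751
  k=3: C(35,3)·0.04^3·0.96^32 = 0.11344
  k=4: C(35,4)·0.04^4·0.96^31 = 0.03781
1 − 0.98779 = 0.01221

0.012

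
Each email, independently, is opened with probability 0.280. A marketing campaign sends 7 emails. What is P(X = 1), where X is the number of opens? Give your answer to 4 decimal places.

X ~ Binomial(n=7, p=0.28).
P(X=1) = C(7,1) · p^1 · (1−p)^6
= 7 · 0.28 · 0.13931 = 0.273056

0.2731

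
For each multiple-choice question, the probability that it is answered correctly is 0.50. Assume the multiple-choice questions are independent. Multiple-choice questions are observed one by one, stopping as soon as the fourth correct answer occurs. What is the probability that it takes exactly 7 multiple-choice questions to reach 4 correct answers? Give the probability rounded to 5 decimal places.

Y = trial on which the fourth success occurs; negative binomial, r=4, p=0.50.
P(Y=7) = C(6,3) · p^4 · (1−p)^3
= 20 · 0.0625 · 0.125 = 0.1562500

0.15625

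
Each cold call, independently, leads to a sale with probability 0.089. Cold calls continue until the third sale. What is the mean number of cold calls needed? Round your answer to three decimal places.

33.708

Y = total cold calls until the third success; negative binomial with r=3, p=0.089.
E[Y] = r / p = 3 / 0.089 = 33.70787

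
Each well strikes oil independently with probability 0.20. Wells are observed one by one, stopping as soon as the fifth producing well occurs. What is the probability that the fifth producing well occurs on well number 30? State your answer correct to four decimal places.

Y = trial on which the fifth success occurs; negative binomial, r=5, p=0.20.
P(Y=30) = C(29,4) · p^5 · (1−p)^25
= 23751 · 0.00032 · 0.0037779 = 0.028713

0.0287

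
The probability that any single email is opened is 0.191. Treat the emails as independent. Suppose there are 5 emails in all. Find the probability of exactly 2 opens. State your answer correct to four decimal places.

X ~ Binomial(n=5, p=0.191).
P(X=2) = C(5,2) · p^2 · (1−p)^3
= 10 · 0.036481 · 0.52948 = 0.193158

0.1932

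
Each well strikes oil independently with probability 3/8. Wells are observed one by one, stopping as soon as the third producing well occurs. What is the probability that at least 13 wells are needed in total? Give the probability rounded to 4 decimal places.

0.1135

Needing more than 12 wells ⇔ fewer than 3 successes in the first 12. With X ~ Binomial(12, 0.375), P(Y > 12) = P(X ≤ 2).
  k=0: C(12,0)·0.375^0·0.625^12 = 0.003553
  k=1: C(12,1)·0.375^1·0.625^11 = 0.025580
  k=2: C(12,2)·0.375^2·0.625^10 = 0.084412
P(X ≤ 2) = 0.113545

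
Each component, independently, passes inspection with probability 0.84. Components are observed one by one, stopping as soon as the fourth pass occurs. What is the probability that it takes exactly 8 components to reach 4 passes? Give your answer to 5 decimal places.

Y = trial on which the fourth success occurs; negative binomial, r=4, p=0.84.
P(Y=8) = C(7,3) · p^4 · (1−p)^4
= 35 · 0.49787 · 0.00065536 = 0.0114200

0.01142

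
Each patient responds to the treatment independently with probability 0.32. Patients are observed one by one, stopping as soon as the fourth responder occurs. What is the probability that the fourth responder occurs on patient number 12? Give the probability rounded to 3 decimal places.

Y = trial on which the fourth success occurs; negative binomial, r=4, p=0.32.
P(Y=12) = C(11,3) · p^4 · (1−p)^8
= 165 · 0.010486 · 0.045716 = 0.07910

0.079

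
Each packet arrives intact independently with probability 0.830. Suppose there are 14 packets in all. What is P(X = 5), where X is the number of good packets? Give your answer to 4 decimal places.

0.0001

X ~ Binomial(n=14, p=0.83).
P(X=5) = C(14,5) · p^5 · (1−p)^9
= 2002 · 0.3939 · 1.1859e-07 = 0.000094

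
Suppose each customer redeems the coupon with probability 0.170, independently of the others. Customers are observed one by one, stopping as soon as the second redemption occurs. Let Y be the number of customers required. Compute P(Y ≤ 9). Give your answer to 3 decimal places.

0.468

Finishing within 9 customers ⇔ at least 2 successes in the first 9. With X ~ Binomial(9, 0.17), P(Y ≤ 9) = 1 − P(X ≤ 1).
  k=0: C(9,0)·0.17^0·0.83^9 = 0.18694
  k=1: C(9,1)·0.17^1·0.83^8 = 0.34460
1 − 0.53154 = 0.46846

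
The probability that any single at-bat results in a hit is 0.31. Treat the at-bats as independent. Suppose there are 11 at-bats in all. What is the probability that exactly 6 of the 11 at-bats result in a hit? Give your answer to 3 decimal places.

0.064

X ~ Binomial(n=11, p=0.31).
P(X=6) = C(11,6) · p^6 · (1−p)^5
= 462 · 0.0008875 · 0.1564 = 0.06413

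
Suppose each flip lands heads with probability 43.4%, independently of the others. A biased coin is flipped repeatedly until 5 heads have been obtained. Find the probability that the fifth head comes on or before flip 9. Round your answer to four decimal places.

Finishing within 9 flips ⇔ at least 5 successes in the first 9. With X ~ Binomial(9, 0.434), P(Y ≤ 9) = 1 − P(X ≤ 4).
  k=0: C(9,0)·0.434^0·0.566^9 = 0.005961
  k=1: C(9,1)·0.434^1·0.566^8 = 0.041140
  k=2: C(9,2)·0.434^2·0.566^7 = 0.126182
  k=3: C(9,3)·0.434^3·0.566^6 = 0.225760
  k=4: C(9,4)·0.434^4·0.566^5 = 0.259664
1 − 0.658707 = 0.341293

0.3413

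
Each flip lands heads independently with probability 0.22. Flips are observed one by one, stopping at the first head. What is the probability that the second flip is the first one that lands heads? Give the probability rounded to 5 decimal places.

0.17160

Geometric (trials to first success), p = 0.22.
P(Y = 2) = (1−p)^1 · p = 0.78 · 0.22 = 0.1716000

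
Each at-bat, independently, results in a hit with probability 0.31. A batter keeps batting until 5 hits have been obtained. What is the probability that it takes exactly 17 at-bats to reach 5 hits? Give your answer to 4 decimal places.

Y = trial on which the fifth success occurs; negative binomial, r=5, p=0.31.
P(Y=17) = C(16,4) · p^5 · (1−p)^12
= 1820 · 0.0028629 · 0.011646 = 0.060683

0.0607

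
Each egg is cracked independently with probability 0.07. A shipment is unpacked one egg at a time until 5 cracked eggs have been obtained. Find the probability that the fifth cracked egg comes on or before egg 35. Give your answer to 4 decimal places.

Finishing within 35 eggs ⇔ at least 5 successes in the first 35. With X ~ Binomial(35, 0.07), P(Y ≤ 35) = 1 − P(X ≤ 4).
  k=0: C(35,0)·0.07^0·0.93^35 = 0.078868
  k=1: C(35,1)·0.07^1·0.93^34 = 0.207772
  k=2: C(35,2)·0.07^2·0.93^33 = 0.265858
  k=3: C(35,3)·0.07^3·0.93^32 = 0.220119
  k=4: C(35,4)·0.07^4·0.93^31 = 0.132545
1 − 0.905163 = 0.094837

0.0948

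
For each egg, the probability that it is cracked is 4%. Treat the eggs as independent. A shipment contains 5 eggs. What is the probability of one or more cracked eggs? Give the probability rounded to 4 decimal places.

P(at least one) = 1 − P(none) = 1 − (1 − 0.04)^5
= 1 − 0.815373 = 0.184627

0.1846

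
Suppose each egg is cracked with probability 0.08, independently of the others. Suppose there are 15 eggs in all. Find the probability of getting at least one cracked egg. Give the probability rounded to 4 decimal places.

0.7137

P(at least one) = 1 − P(none) = 1 − (1 − 0.08)^15
= 1 − 0.286297 = 0.713703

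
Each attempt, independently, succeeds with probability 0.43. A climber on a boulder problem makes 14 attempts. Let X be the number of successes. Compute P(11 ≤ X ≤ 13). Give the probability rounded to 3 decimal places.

0.008

X ~ Binomial(14, 0.43); P(11 ≤ X ≤ 13) = Σ C(14,k) p^k (1−p)^(14−k) over k:
  k=11: C(14,11)·0.43^11·0.57^3 = 0.00626
  k=12: C(14,12)·0.43^12·0.57^2 = 0.00118
  k=13: C(14,13)·0.43^13·0.57^1 = 0.00014
Total = 0.00758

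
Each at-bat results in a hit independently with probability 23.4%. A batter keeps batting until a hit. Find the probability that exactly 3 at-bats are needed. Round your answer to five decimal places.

0.13730

Geometric (trials to first success), p = 0.234.
P(Y = 3) = (1−p)^2 · p = 0.58676 · 0.234 = 0.1373009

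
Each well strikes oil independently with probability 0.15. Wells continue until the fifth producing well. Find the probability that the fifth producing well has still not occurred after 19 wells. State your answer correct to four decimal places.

0.8556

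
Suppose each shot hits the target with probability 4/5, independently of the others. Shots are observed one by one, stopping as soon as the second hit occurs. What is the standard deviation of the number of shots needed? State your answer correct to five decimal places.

Y = total shots until the second success; negative binomial with r=2, p=0.80.
SD(Y) = √[r(1−p)/p²] = √(0.6250000) = 0.7905694

0.79057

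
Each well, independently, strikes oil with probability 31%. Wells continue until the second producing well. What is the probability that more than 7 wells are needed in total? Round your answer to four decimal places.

0.3086

Needing more than 7 wells ⇔ fewer than 2 successes in the first 7. With X ~ Binomial(7, 0.31), P(Y > 7) = P(X ≤ 1).
  k=0: C(7,0)·0.31^0·0.69^7 = 0.074464
  k=1: C(7,1)·0.31^1·0.69^6 = 0.234182
P(X ≤ 1) = 0.308646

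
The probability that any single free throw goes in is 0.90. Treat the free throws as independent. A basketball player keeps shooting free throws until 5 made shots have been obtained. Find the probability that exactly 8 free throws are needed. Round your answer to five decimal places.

0.02067

Y = trial on which the fifth success occurs; negative binomial, r=5, p=0.90.
P(Y=8) = C(7,4) · p^5 · (1−p)^3
= 35 · 0.59049 · 0.001 = 0.0206671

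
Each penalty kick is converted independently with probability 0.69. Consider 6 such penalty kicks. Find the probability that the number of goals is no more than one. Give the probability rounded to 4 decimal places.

0.0127

X ~ Binomial(6, 0.69); P(X ≤ 1) = Σ C(6,k) p^k (1−p)^(6−k) over k:
  k=0: C(6,0)·0.69^0·0.31^6 = 0.000888
  k=1: C(6,1)·0.69^1·0.31^5 = 0.011852
Total = 0.012740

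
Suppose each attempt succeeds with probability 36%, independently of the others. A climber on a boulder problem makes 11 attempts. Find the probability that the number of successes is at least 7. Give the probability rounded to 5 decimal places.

X ~ Binomial(11, 0.36); P(X ≥ 7) = Σ C(11,k) p^k (1−p)^(11−k) over k:
  k=7: C(11,7)·0.36^7·0.64^4 = 0.0433862
  k=8: C(11,8)·0.36^8·0.64^3 = 0.0122024
  k=9: C(11,9)·0.36^9·0.64^2 = 0.0022879
  k=10: C(11,10)·0.36^10·0.64^1 = 0.0002574
  k=11: C(11,11)·0.36^11·0.64^0 = 0.0000132
Total = 0.0581470

0.05815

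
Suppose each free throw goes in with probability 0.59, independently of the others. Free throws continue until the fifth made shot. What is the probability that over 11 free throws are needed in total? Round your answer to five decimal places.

0.11213

Needing more than 11 free throws ⇔ fewer than 5 successes in the first 11. With X ~ Binomial(11, 0.59), P(Y > 11) = P(X ≤ 4).
  k=0: C(11,0)·0.59^0·0.41^11 = 0.0000550
  k=1: C(11,1)·0.59^1·0.41^10 = 0.0008711
  k=2: C(11,2)·0.59^2·0.41^9 = 0.0062679
  k=3: C(11,3)·0.59^3·0.41^8 = 0.0270589
  k=4: C(11,4)·0.59^4·0.41^7 = 0.0778770
P(X ≤ 4) = 0.1121300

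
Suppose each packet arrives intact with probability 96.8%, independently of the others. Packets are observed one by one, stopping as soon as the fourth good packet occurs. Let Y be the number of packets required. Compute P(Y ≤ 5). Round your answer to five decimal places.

0.99040

Finishing within 5 packets ⇔ at least 4 successes in the first 5. With X ~ Binomial(5, 0.968), P(Y ≤ 5) = 1 − P(X ≤ 3).
  k=0: C(5,0)·0.968^0·0.032^5 = 0.0000000
  k=1: C(5,1)·0.968^1·0.032^4 = 0.0000051
  k=2: C(5,2)·0.968^2·0.032^3 = 0.0003070
  k=3: C(5,3)·0.968^3·0.032^2 = 0.0092881
1 − 0.0096002 = 0.9903998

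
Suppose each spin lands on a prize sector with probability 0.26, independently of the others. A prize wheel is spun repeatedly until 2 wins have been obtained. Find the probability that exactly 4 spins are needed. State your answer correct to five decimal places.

0.11105

Y = trial on which the second success occurs; negative binomial, r=2, p=0.26.
P(Y=4) = C(3,1) · p^2 · (1−p)^2
= 3 · 0.0676 · 0.5476 = 0.1110533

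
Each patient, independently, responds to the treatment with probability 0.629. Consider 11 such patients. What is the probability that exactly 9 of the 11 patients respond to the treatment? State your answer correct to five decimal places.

X ~ Binomial(n=11, p=0.629).
P(X=9) = C(11,9) · p^9 · (1−p)^2
= 55 · 0.015412 · 0.13764 = 0.1166719

0.11667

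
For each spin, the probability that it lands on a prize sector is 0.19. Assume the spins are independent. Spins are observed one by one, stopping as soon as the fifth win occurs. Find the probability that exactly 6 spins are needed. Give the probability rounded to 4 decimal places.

Y = trial on which the fifth success occurs; negative binomial, r=5, p=0.19.
P(Y=6) = C(5,4) · p^5 · (1−p)^1
= 5 · 0.00024761 · 0.81 = 0.001003

0.0010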